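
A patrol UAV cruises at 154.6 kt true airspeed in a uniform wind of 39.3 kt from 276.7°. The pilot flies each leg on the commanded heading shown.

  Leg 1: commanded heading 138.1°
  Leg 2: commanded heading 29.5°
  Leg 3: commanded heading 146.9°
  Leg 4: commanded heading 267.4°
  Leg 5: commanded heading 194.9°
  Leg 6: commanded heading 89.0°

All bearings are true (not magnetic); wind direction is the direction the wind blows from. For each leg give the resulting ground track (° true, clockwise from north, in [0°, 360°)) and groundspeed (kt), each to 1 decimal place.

Leg 1: heading 138.1°; drift -8.0° → track 130.1°, groundspeed 185.9 kt
Leg 2: heading 29.5°; drift +12.0° → track 41.5°, groundspeed 173.7 kt
Leg 3: heading 146.9°; drift -9.5° → track 137.4°, groundspeed 182.3 kt
Leg 4: heading 267.4°; drift -3.1° → track 264.3°, groundspeed 116.0 kt
Leg 5: heading 194.9°; drift -14.6° → track 180.3°, groundspeed 154.0 kt
Leg 6: heading 89.0°; drift +1.6° → track 90.6°, groundspeed 193.6 kt

Leg 1: track=130.1°, groundspeed=185.9 kt
Leg 2: track=41.5°, groundspeed=173.7 kt
Leg 3: track=137.4°, groundspeed=182.3 kt
Leg 4: track=264.3°, groundspeed=116.0 kt
Leg 5: track=180.3°, groundspeed=154.0 kt
Leg 6: track=90.6°, groundspeed=193.6 kt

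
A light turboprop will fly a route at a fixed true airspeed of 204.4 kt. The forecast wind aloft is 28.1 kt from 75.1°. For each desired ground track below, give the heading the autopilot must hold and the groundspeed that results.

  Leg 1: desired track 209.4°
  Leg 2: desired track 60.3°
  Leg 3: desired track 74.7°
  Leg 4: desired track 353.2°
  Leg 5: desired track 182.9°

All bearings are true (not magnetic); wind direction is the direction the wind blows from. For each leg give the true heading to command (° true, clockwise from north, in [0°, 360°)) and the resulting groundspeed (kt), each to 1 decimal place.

Leg 1: heading=203.8°, groundspeed=223.0 kt
Leg 2: heading=62.3°, groundspeed=177.1 kt
Leg 3: heading=74.8°, groundspeed=176.3 kt
Leg 4: heading=1.0°, groundspeed=198.5 kt
Leg 5: heading=175.4°, groundspeed=211.2 kt

Leg 1: desired track 209.4°; wind correction -5.6° → command heading 203.8°, groundspeed 223.0 kt
Leg 2: desired track 60.3°; wind correction +2.0° → command heading 62.3°, groundspeed 177.1 kt
Leg 3: desired track 74.7°; wind correction +0.1° → command heading 74.8°, groundspeed 176.3 kt
Leg 4: desired track 353.2°; wind correction +7.8° → command heading 1.0°, groundspeed 198.5 kt
Leg 5: desired track 182.9°; wind correction -7.5° → command heading 175.4°, groundspeed 211.2 kt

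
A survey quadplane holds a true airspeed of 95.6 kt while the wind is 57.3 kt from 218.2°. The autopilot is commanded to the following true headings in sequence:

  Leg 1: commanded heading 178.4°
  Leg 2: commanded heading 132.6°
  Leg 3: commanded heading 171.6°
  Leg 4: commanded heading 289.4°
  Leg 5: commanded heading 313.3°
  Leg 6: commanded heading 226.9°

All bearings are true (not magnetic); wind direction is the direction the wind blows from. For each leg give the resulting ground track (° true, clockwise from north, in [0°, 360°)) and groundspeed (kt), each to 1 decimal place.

Leg 1: heading 178.4°; drift -35.4° → track 143.0°, groundspeed 63.3 kt
Leg 2: heading 132.6°; drift -32.1° → track 100.5°, groundspeed 107.6 kt
Leg 3: heading 171.6°; drift -36.5° → track 135.1°, groundspeed 70.0 kt
Leg 4: heading 289.4°; drift +35.1° → track 324.5°, groundspeed 94.3 kt
Leg 5: heading 313.3°; drift +29.5° → track 342.8°, groundspeed 115.7 kt
Leg 6: heading 226.9°; drift +12.5° → track 239.4°, groundspeed 39.9 kt

Leg 1: track=143.0°, groundspeed=63.3 kt
Leg 2: track=100.5°, groundspeed=107.6 kt
Leg 3: track=135.1°, groundspeed=70.0 kt
Leg 4: track=324.5°, groundspeed=94.3 kt
Leg 5: track=342.8°, groundspeed=115.7 kt
Leg 6: track=239.4°, groundspeed=39.9 kt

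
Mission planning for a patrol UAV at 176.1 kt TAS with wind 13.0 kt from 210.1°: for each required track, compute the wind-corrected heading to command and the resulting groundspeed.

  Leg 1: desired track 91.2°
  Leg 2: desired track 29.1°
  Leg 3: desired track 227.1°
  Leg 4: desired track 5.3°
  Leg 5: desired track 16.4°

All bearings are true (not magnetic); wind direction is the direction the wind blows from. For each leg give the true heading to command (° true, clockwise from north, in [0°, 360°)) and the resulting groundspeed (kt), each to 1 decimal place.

Leg 1: heading=94.9°, groundspeed=182.0 kt
Leg 2: heading=29.0°, groundspeed=189.1 kt
Leg 3: heading=225.9°, groundspeed=163.6 kt
Leg 4: heading=3.5°, groundspeed=187.8 kt
Leg 5: heading=15.4°, groundspeed=188.7 kt

Leg 1: desired track 91.2°; wind correction +3.7° → command heading 94.9°, groundspeed 182.0 kt
Leg 2: desired track 29.1°; wind correction -0.1° → command heading 29.0°, groundspeed 189.1 kt
Leg 3: desired track 227.1°; wind correction -1.2° → command heading 225.9°, groundspeed 163.6 kt
Leg 4: desired track 5.3°; wind correction -1.8° → command heading 3.5°, groundspeed 187.8 kt
Leg 5: desired track 16.4°; wind correction -1.0° → command heading 15.4°, groundspeed 188.7 kt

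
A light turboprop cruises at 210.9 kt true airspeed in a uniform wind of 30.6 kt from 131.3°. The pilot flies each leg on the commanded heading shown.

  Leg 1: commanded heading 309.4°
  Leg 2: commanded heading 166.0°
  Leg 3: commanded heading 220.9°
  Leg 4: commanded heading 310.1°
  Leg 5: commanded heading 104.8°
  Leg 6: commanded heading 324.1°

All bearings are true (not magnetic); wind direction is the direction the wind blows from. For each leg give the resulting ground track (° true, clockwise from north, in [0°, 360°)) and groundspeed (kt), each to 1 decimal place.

Leg 1: heading 309.4°; drift +0.2° → track 309.6°, groundspeed 241.5 kt
Leg 2: heading 166.0°; drift +5.4° → track 171.4°, groundspeed 186.6 kt
Leg 3: heading 220.9°; drift +8.3° → track 229.2°, groundspeed 212.9 kt
Leg 4: heading 310.1°; drift +0.2° → track 310.3°, groundspeed 241.5 kt
Leg 5: heading 104.8°; drift -4.3° → track 100.5°, groundspeed 184.0 kt
Leg 6: heading 324.1°; drift -1.6° → track 322.5°, groundspeed 240.8 kt

Leg 1: track=309.6°, groundspeed=241.5 kt
Leg 2: track=171.4°, groundspeed=186.6 kt
Leg 3: track=229.2°, groundspeed=212.9 kt
Leg 4: track=310.3°, groundspeed=241.5 kt
Leg 5: track=100.5°, groundspeed=184.0 kt
Leg 6: track=322.5°, groundspeed=240.8 kt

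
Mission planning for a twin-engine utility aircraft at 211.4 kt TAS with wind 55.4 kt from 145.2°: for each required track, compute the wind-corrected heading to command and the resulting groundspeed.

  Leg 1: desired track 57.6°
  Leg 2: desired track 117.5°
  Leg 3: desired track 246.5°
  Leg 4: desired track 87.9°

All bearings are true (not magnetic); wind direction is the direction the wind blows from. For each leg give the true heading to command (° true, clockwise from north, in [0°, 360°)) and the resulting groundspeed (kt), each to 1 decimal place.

Leg 1: heading=72.8°, groundspeed=201.7 kt
Leg 2: heading=124.5°, groundspeed=160.8 kt
Leg 3: heading=231.6°, groundspeed=215.2 kt
Leg 4: heading=100.6°, groundspeed=176.3 kt

Leg 1: desired track 57.6°; wind correction +15.2° → command heading 72.8°, groundspeed 201.7 kt
Leg 2: desired track 117.5°; wind correction +7.0° → command heading 124.5°, groundspeed 160.8 kt
Leg 3: desired track 246.5°; wind correction -14.9° → command heading 231.6°, groundspeed 215.2 kt
Leg 4: desired track 87.9°; wind correction +12.7° → command heading 100.6°, groundspeed 176.3 kt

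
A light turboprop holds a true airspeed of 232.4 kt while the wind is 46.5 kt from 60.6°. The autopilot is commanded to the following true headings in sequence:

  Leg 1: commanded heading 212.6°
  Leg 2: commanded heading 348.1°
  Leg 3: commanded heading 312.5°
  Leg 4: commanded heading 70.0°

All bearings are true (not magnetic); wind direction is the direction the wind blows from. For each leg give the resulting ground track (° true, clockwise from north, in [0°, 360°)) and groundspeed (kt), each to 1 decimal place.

Leg 1: track=217.2°, groundspeed=274.3 kt
Leg 2: track=336.6°, groundspeed=222.9 kt
Leg 3: track=302.3°, groundspeed=250.8 kt
Leg 4: track=72.3°, groundspeed=186.7 kt

Leg 1: heading 212.6°; drift +4.6° → track 217.2°, groundspeed 274.3 kt
Leg 2: heading 348.1°; drift -11.5° → track 336.6°, groundspeed 222.9 kt
Leg 3: heading 312.5°; drift -10.2° → track 302.3°, groundspeed 250.8 kt
Leg 4: heading 70.0°; drift +2.3° → track 72.3°, groundspeed 186.7 kt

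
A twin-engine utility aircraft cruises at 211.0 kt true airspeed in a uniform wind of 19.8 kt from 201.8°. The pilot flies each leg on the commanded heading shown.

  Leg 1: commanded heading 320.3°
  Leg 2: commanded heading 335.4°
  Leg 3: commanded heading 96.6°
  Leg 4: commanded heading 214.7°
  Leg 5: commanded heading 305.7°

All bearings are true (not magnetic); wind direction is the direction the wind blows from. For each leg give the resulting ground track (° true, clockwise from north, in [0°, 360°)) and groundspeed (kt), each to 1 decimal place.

Leg 1: track=324.8°, groundspeed=221.1 kt
Leg 2: track=339.1°, groundspeed=225.1 kt
Leg 3: track=91.5°, groundspeed=217.0 kt
Leg 4: track=216.0°, groundspeed=191.8 kt
Leg 5: track=310.8°, groundspeed=216.6 kt

Leg 1: heading 320.3°; drift +4.5° → track 324.8°, groundspeed 221.1 kt
Leg 2: heading 335.4°; drift +3.7° → track 339.1°, groundspeed 225.1 kt
Leg 3: heading 96.6°; drift -5.1° → track 91.5°, groundspeed 217.0 kt
Leg 4: heading 214.7°; drift +1.3° → track 216.0°, groundspeed 191.8 kt
Leg 5: heading 305.7°; drift +5.1° → track 310.8°, groundspeed 216.6 kt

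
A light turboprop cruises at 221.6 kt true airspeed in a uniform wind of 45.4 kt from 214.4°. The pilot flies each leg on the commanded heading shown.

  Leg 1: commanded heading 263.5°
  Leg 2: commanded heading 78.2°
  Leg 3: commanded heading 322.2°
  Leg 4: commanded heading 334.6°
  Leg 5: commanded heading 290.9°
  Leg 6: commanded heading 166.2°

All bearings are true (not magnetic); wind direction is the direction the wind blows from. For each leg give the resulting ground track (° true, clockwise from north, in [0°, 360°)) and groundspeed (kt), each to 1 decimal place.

Leg 1: track=273.6°, groundspeed=194.9 kt
Leg 2: track=71.2°, groundspeed=256.3 kt
Leg 3: track=332.6°, groundspeed=239.4 kt
Leg 4: track=343.7°, groundspeed=247.6 kt
Leg 5: track=302.7°, groundspeed=215.6 kt
Leg 6: track=156.2°, groundspeed=194.3 kt

Leg 1: heading 263.5°; drift +10.1° → track 273.6°, groundspeed 194.9 kt
Leg 2: heading 78.2°; drift -7.0° → track 71.2°, groundspeed 256.3 kt
Leg 3: heading 322.2°; drift +10.4° → track 332.6°, groundspeed 239.4 kt
Leg 4: heading 334.6°; drift +9.1° → track 343.7°, groundspeed 247.6 kt
Leg 5: heading 290.9°; drift +11.8° → track 302.7°, groundspeed 215.6 kt
Leg 6: heading 166.2°; drift -10.0° → track 156.2°, groundspeed 194.3 kt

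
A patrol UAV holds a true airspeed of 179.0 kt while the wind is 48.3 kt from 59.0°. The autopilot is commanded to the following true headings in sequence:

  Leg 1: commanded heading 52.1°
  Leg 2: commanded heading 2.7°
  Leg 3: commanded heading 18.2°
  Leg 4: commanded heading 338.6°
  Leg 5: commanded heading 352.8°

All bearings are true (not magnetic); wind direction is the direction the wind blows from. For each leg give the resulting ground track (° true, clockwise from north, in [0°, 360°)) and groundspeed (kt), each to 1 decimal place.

Leg 1: track=49.6°, groundspeed=131.2 kt
Leg 2: track=347.9°, groundspeed=157.4 kt
Leg 3: track=5.7°, groundspeed=145.9 kt
Leg 4: track=323.0°, groundspeed=177.5 kt
Leg 5: track=337.3°, groundspeed=165.5 kt

Leg 1: heading 52.1°; drift -2.5° → track 49.6°, groundspeed 131.2 kt
Leg 2: heading 2.7°; drift -14.8° → track 347.9°, groundspeed 157.4 kt
Leg 3: heading 18.2°; drift -12.5° → track 5.7°, groundspeed 145.9 kt
Leg 4: heading 338.6°; drift -15.6° → track 323.0°, groundspeed 177.5 kt
Leg 5: heading 352.8°; drift -15.5° → track 337.3°, groundspeed 165.5 kt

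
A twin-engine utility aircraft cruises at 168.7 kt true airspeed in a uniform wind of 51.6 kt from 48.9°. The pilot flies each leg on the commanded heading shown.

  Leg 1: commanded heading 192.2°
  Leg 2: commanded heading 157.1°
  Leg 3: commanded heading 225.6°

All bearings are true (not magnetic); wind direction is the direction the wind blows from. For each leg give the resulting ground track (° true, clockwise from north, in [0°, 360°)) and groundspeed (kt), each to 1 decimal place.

Leg 1: track=200.6°, groundspeed=212.3 kt
Leg 2: track=172.0°, groundspeed=191.2 kt
Leg 3: track=226.4°, groundspeed=220.2 kt

Leg 1: heading 192.2°; drift +8.4° → track 200.6°, groundspeed 212.3 kt
Leg 2: heading 157.1°; drift +14.9° → track 172.0°, groundspeed 191.2 kt
Leg 3: heading 225.6°; drift +0.8° → track 226.4°, groundspeed 220.2 kt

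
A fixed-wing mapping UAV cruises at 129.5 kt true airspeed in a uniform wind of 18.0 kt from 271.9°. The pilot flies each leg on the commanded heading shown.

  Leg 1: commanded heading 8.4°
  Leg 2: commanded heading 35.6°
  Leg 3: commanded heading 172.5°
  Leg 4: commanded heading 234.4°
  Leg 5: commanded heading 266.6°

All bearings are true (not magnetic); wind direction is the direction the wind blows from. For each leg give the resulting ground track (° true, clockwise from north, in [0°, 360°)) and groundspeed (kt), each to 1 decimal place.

Leg 1: track=16.1°, groundspeed=132.7 kt
Leg 2: track=41.7°, groundspeed=140.3 kt
Leg 3: track=164.9°, groundspeed=133.6 kt
Leg 4: track=229.0°, groundspeed=115.7 kt
Leg 5: track=265.7°, groundspeed=111.6 kt

Leg 1: heading 8.4°; drift +7.7° → track 16.1°, groundspeed 132.7 kt
Leg 2: heading 35.6°; drift +6.1° → track 41.7°, groundspeed 140.3 kt
Leg 3: heading 172.5°; drift -7.6° → track 164.9°, groundspeed 133.6 kt
Leg 4: heading 234.4°; drift -5.4° → track 229.0°, groundspeed 115.7 kt
Leg 5: heading 266.6°; drift -0.9° → track 265.7°, groundspeed 111.6 kt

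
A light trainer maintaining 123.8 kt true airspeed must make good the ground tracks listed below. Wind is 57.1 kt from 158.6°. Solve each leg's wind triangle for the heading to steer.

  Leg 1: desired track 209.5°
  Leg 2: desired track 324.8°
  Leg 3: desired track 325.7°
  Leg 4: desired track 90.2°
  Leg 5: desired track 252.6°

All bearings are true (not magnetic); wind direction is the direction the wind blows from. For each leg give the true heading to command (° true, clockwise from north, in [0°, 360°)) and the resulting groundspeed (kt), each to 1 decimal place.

Leg 1: desired track 209.5°; wind correction -21.0° → command heading 188.5°, groundspeed 79.6 kt
Leg 2: desired track 324.8°; wind correction -6.3° → command heading 318.5°, groundspeed 178.5 kt
Leg 3: desired track 325.7°; wind correction -5.9° → command heading 319.8°, groundspeed 178.8 kt
Leg 4: desired track 90.2°; wind correction +25.4° → command heading 115.6°, groundspeed 90.8 kt
Leg 5: desired track 252.6°; wind correction -27.4° → command heading 225.2°, groundspeed 113.9 kt

Leg 1: heading=188.5°, groundspeed=79.6 kt
Leg 2: heading=318.5°, groundspeed=178.5 kt
Leg 3: heading=319.8°, groundspeed=178.8 kt
Leg 4: heading=115.6°, groundspeed=90.8 kt
Leg 5: heading=225.2°, groundspeed=113.9 kt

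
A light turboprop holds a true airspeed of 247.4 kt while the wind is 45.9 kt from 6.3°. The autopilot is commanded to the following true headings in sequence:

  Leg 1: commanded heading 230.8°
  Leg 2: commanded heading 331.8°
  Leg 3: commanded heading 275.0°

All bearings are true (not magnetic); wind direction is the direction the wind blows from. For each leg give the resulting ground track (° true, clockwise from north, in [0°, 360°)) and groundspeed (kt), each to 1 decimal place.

Leg 1: track=224.2°, groundspeed=282.0 kt
Leg 2: track=324.7°, groundspeed=211.2 kt
Leg 3: track=264.5°, groundspeed=252.6 kt

Leg 1: heading 230.8°; drift -6.6° → track 224.2°, groundspeed 282.0 kt
Leg 2: heading 331.8°; drift -7.1° → track 324.7°, groundspeed 211.2 kt
Leg 3: heading 275.0°; drift -10.5° → track 264.5°, groundspeed 252.6 kt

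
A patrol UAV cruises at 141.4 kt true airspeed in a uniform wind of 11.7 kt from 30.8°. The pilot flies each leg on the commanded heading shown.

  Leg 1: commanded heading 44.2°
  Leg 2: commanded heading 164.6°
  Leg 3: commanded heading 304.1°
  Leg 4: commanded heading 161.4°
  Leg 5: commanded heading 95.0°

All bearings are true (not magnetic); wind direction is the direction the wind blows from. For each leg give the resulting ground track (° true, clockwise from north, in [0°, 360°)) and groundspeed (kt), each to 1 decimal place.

Leg 1: track=45.4°, groundspeed=130.0 kt
Leg 2: track=167.8°, groundspeed=149.7 kt
Leg 3: track=299.4°, groundspeed=141.2 kt
Leg 4: track=164.8°, groundspeed=149.3 kt
Leg 5: track=99.4°, groundspeed=136.7 kt

Leg 1: heading 44.2°; drift +1.2° → track 45.4°, groundspeed 130.0 kt
Leg 2: heading 164.6°; drift +3.2° → track 167.8°, groundspeed 149.7 kt
Leg 3: heading 304.1°; drift -4.7° → track 299.4°, groundspeed 141.2 kt
Leg 4: heading 161.4°; drift +3.4° → track 164.8°, groundspeed 149.3 kt
Leg 5: heading 95.0°; drift +4.4° → track 99.4°, groundspeed 136.7 kt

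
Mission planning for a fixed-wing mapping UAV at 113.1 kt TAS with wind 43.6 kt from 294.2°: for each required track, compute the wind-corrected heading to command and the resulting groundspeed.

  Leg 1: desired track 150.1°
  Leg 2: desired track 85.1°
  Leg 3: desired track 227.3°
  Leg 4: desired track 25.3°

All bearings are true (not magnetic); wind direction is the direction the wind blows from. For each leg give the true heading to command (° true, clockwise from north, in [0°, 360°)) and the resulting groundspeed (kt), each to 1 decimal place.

Leg 1: desired track 150.1°; wind correction +13.1° → command heading 163.2°, groundspeed 145.5 kt
Leg 2: desired track 85.1°; wind correction -10.8° → command heading 74.3°, groundspeed 149.2 kt
Leg 3: desired track 227.3°; wind correction +20.8° → command heading 248.1°, groundspeed 88.6 kt
Leg 4: desired track 25.3°; wind correction -22.7° → command heading 2.6°, groundspeed 105.2 kt

Leg 1: heading=163.2°, groundspeed=145.5 kt
Leg 2: heading=74.3°, groundspeed=149.2 kt
Leg 3: heading=248.1°, groundspeed=88.6 kt
Leg 4: heading=2.6°, groundspeed=105.2 kt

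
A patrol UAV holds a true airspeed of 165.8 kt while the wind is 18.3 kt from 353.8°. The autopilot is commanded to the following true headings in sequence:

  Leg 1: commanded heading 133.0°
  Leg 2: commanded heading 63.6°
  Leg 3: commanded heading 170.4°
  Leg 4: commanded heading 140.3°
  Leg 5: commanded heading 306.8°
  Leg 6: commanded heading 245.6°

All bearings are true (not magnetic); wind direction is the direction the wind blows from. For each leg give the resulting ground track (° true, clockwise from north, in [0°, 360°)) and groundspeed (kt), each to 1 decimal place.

Leg 1: heading 133.0°; drift +3.8° → track 136.8°, groundspeed 180.1 kt
Leg 2: heading 63.6°; drift +6.1° → track 69.7°, groundspeed 160.4 kt
Leg 3: heading 170.4°; drift +0.3° → track 170.7°, groundspeed 184.1 kt
Leg 4: heading 140.3°; drift +3.2° → track 143.5°, groundspeed 181.3 kt
Leg 5: heading 306.8°; drift -5.0° → track 301.8°, groundspeed 153.9 kt
Leg 6: heading 245.6°; drift -5.8° → track 239.8°, groundspeed 172.4 kt

Leg 1: track=136.8°, groundspeed=180.1 kt
Leg 2: track=69.7°, groundspeed=160.4 kt
Leg 3: track=170.7°, groundspeed=184.1 kt
Leg 4: track=143.5°, groundspeed=181.3 kt
Leg 5: track=301.8°, groundspeed=153.9 kt
Leg 6: track=239.8°, groundspeed=172.4 kt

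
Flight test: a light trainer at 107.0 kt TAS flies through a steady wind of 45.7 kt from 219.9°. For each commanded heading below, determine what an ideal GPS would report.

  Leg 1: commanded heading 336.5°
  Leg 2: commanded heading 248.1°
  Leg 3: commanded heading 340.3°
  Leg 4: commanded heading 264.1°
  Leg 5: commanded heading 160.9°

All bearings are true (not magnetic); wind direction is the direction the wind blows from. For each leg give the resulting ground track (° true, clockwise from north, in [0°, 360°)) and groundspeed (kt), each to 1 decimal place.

Leg 1: track=354.3°, groundspeed=133.9 kt
Leg 2: track=266.0°, groundspeed=70.1 kt
Leg 3: track=357.2°, groundspeed=136.0 kt
Leg 4: track=287.3°, groundspeed=80.8 kt
Leg 5: track=135.8°, groundspeed=92.2 kt

Leg 1: heading 336.5°; drift +17.8° → track 354.3°, groundspeed 133.9 kt
Leg 2: heading 248.1°; drift +17.9° → track 266.0°, groundspeed 70.1 kt
Leg 3: heading 340.3°; drift +16.9° → track 357.2°, groundspeed 136.0 kt
Leg 4: heading 264.1°; drift +23.2° → track 287.3°, groundspeed 80.8 kt
Leg 5: heading 160.9°; drift -25.1° → track 135.8°, groundspeed 92.2 kt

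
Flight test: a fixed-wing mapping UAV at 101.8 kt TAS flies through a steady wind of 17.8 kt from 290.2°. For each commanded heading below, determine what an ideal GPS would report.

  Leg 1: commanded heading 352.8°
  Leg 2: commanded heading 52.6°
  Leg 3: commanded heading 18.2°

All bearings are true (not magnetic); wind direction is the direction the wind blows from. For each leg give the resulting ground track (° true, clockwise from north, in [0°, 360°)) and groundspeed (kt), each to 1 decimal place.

Leg 1: heading 352.8°; drift +9.6° → track 2.4°, groundspeed 94.9 kt
Leg 2: heading 52.6°; drift +7.7° → track 60.3°, groundspeed 112.3 kt
Leg 3: heading 18.2°; drift +10.0° → track 28.2°, groundspeed 102.7 kt

Leg 1: track=2.4°, groundspeed=94.9 kt
Leg 2: track=60.3°, groundspeed=112.3 kt
Leg 3: track=28.2°, groundspeed=102.7 kt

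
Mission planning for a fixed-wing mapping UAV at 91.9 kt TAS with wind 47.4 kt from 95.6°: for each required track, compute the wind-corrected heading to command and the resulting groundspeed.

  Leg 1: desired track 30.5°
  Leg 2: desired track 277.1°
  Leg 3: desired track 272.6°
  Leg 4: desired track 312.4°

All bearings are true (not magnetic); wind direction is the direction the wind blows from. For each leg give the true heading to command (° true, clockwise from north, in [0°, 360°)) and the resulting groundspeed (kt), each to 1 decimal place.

Leg 1: heading=58.4°, groundspeed=61.3 kt
Leg 2: heading=277.9°, groundspeed=139.3 kt
Leg 3: heading=271.1°, groundspeed=139.2 kt
Leg 4: heading=330.4°, groundspeed=125.4 kt

Leg 1: desired track 30.5°; wind correction +27.9° → command heading 58.4°, groundspeed 61.3 kt
Leg 2: desired track 277.1°; wind correction +0.8° → command heading 277.9°, groundspeed 139.3 kt
Leg 3: desired track 272.6°; wind correction -1.5° → command heading 271.1°, groundspeed 139.2 kt
Leg 4: desired track 312.4°; wind correction +18.0° → command heading 330.4°, groundspeed 125.4 kt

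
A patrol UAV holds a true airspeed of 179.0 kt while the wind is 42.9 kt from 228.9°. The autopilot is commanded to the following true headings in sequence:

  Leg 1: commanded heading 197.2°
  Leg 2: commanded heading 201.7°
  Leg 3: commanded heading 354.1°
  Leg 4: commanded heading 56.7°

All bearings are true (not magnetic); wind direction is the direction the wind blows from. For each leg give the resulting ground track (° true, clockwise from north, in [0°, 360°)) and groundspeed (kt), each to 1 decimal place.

Leg 1: track=188.2°, groundspeed=144.3 kt
Leg 2: track=193.8°, groundspeed=142.2 kt
Leg 3: track=3.9°, groundspeed=206.7 kt
Leg 4: track=55.2°, groundspeed=221.6 kt

Leg 1: heading 197.2°; drift -9.0° → track 188.2°, groundspeed 144.3 kt
Leg 2: heading 201.7°; drift -7.9° → track 193.8°, groundspeed 142.2 kt
Leg 3: heading 354.1°; drift +9.8° → track 3.9°, groundspeed 206.7 kt
Leg 4: heading 56.7°; drift -1.5° → track 55.2°, groundspeed 221.6 kt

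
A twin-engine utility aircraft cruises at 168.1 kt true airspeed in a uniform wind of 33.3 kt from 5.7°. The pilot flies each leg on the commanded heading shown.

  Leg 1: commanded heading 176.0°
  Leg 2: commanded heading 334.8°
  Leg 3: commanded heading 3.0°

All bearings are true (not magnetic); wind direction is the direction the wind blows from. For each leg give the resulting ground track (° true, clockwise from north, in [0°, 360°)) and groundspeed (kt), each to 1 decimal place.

Leg 1: heading 176.0°; drift +1.6° → track 177.6°, groundspeed 201.0 kt
Leg 2: heading 334.8°; drift -7.0° → track 327.8°, groundspeed 140.6 kt
Leg 3: heading 3.0°; drift -0.7° → track 2.3°, groundspeed 134.8 kt

Leg 1: track=177.6°, groundspeed=201.0 kt
Leg 2: track=327.8°, groundspeed=140.6 kt
Leg 3: track=2.3°, groundspeed=134.8 kt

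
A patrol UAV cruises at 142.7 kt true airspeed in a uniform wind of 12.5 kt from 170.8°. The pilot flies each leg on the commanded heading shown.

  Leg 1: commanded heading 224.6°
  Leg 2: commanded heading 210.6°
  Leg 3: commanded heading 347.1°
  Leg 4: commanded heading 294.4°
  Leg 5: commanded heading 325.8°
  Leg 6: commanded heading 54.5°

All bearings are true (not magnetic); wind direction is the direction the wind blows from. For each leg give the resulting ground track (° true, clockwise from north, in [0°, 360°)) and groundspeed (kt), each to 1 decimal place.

Leg 1: track=228.9°, groundspeed=135.7 kt
Leg 2: track=214.0°, groundspeed=133.3 kt
Leg 3: track=347.4°, groundspeed=155.2 kt
Leg 4: track=298.4°, groundspeed=150.0 kt
Leg 5: track=327.8°, groundspeed=154.1 kt
Leg 6: track=50.2°, groundspeed=148.7 kt

Leg 1: heading 224.6°; drift +4.3° → track 228.9°, groundspeed 135.7 kt
Leg 2: heading 210.6°; drift +3.4° → track 214.0°, groundspeed 133.3 kt
Leg 3: heading 347.1°; drift +0.3° → track 347.4°, groundspeed 155.2 kt
Leg 4: heading 294.4°; drift +4.0° → track 298.4°, groundspeed 150.0 kt
Leg 5: heading 325.8°; drift +2.0° → track 327.8°, groundspeed 154.1 kt
Leg 6: heading 54.5°; drift -4.3° → track 50.2°, groundspeed 148.7 kt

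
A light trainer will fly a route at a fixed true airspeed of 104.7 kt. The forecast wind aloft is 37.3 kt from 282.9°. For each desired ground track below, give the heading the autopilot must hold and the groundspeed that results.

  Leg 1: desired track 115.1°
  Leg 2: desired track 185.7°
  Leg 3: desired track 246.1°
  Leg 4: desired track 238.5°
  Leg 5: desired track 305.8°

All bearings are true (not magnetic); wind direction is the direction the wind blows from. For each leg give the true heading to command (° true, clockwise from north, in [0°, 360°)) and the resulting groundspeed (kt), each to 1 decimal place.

Leg 1: heading=119.4°, groundspeed=140.9 kt
Leg 2: heading=206.4°, groundspeed=102.6 kt
Leg 3: heading=258.4°, groundspeed=72.4 kt
Leg 4: heading=252.9°, groundspeed=74.7 kt
Leg 5: heading=297.8°, groundspeed=69.3 kt

Leg 1: desired track 115.1°; wind correction +4.3° → command heading 119.4°, groundspeed 140.9 kt
Leg 2: desired track 185.7°; wind correction +20.7° → command heading 206.4°, groundspeed 102.6 kt
Leg 3: desired track 246.1°; wind correction +12.3° → command heading 258.4°, groundspeed 72.4 kt
Leg 4: desired track 238.5°; wind correction +14.4° → command heading 252.9°, groundspeed 74.7 kt
Leg 5: desired track 305.8°; wind correction -8.0° → command heading 297.8°, groundspeed 69.3 kt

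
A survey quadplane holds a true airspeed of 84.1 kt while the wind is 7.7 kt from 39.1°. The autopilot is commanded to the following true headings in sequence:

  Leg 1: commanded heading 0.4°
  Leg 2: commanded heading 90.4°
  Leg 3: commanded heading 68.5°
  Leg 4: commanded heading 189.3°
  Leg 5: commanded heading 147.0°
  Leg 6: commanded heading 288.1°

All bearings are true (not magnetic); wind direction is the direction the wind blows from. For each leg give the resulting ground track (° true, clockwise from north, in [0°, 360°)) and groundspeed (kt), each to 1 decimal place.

Leg 1: track=356.9°, groundspeed=78.2 kt
Leg 2: track=94.7°, groundspeed=79.5 kt
Leg 3: track=71.3°, groundspeed=77.5 kt
Leg 4: track=191.7°, groundspeed=90.9 kt
Leg 5: track=151.8°, groundspeed=86.8 kt
Leg 6: track=283.4°, groundspeed=87.2 kt

Leg 1: heading 0.4°; drift -3.5° → track 356.9°, groundspeed 78.2 kt
Leg 2: heading 90.4°; drift +4.3° → track 94.7°, groundspeed 79.5 kt
Leg 3: heading 68.5°; drift +2.8° → track 71.3°, groundspeed 77.5 kt
Leg 4: heading 189.3°; drift +2.4° → track 191.7°, groundspeed 90.9 kt
Leg 5: heading 147.0°; drift +4.8° → track 151.8°, groundspeed 86.8 kt
Leg 6: heading 288.1°; drift -4.7° → track 283.4°, groundspeed 87.2 kt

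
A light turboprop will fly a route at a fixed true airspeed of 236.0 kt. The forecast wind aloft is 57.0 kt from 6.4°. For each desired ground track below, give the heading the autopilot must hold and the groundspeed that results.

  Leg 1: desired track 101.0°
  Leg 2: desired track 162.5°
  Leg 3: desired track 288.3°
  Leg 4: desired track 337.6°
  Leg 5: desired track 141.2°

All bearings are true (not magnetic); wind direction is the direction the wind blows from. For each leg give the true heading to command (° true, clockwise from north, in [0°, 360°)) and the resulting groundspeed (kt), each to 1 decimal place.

Leg 1: desired track 101.0°; wind correction -13.9° → command heading 87.1°, groundspeed 233.6 kt
Leg 2: desired track 162.5°; wind correction -5.6° → command heading 156.9°, groundspeed 287.0 kt
Leg 3: desired track 288.3°; wind correction +13.7° → command heading 302.0°, groundspeed 217.6 kt
Leg 4: desired track 337.6°; wind correction +6.7° → command heading 344.3°, groundspeed 184.4 kt
Leg 5: desired track 141.2°; wind correction -9.9° → command heading 131.3°, groundspeed 272.7 kt

Leg 1: heading=87.1°, groundspeed=233.6 kt
Leg 2: heading=156.9°, groundspeed=287.0 kt
Leg 3: heading=302.0°, groundspeed=217.6 kt
Leg 4: heading=344.3°, groundspeed=184.4 kt
Leg 5: heading=131.3°, groundspeed=272.7 kt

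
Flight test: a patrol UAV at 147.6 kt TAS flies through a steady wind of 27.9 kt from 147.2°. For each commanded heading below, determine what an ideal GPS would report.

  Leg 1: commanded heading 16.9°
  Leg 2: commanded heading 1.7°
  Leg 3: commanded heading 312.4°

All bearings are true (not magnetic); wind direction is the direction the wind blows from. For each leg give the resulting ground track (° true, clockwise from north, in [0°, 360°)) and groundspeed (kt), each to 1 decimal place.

Leg 1: heading 16.9°; drift -7.3° → track 9.6°, groundspeed 167.0 kt
Leg 2: heading 1.7°; drift -5.3° → track 356.4°, groundspeed 171.3 kt
Leg 3: heading 312.4°; drift +2.3° → track 314.7°, groundspeed 174.7 kt

Leg 1: track=9.6°, groundspeed=167.0 kt
Leg 2: track=356.4°, groundspeed=171.3 kt
Leg 3: track=314.7°, groundspeed=174.7 kt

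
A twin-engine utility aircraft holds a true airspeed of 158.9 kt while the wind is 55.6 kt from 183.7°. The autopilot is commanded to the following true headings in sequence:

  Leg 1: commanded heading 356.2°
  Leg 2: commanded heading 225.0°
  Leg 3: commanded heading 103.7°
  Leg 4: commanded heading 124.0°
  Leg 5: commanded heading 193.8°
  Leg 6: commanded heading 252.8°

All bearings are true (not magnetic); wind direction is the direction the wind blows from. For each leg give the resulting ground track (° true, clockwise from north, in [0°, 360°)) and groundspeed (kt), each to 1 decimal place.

Leg 1: heading 356.2°; drift +1.9° → track 358.1°, groundspeed 214.1 kt
Leg 2: heading 225.0°; drift +17.4° → track 242.4°, groundspeed 122.7 kt
Leg 3: heading 103.7°; drift -20.1° → track 83.6°, groundspeed 159.0 kt
Leg 4: heading 124.0°; drift -20.1° → track 103.9°, groundspeed 139.4 kt
Leg 5: heading 193.8°; drift +5.3° → track 199.1°, groundspeed 104.6 kt
Leg 6: heading 252.8°; drift +20.5° → track 273.3°, groundspeed 148.4 kt

Leg 1: track=358.1°, groundspeed=214.1 kt
Leg 2: track=242.4°, groundspeed=122.7 kt
Leg 3: track=83.6°, groundspeed=159.0 kt
Leg 4: track=103.9°, groundspeed=139.4 kt
Leg 5: track=199.1°, groundspeed=104.6 kt
Leg 6: track=273.3°, groundspeed=148.4 kt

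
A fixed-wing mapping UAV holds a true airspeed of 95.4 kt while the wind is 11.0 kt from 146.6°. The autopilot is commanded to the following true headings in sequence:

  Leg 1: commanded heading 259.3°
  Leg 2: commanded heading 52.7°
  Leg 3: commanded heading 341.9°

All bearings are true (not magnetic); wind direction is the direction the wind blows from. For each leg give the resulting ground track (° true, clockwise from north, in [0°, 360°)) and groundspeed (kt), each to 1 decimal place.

Leg 1: heading 259.3°; drift +5.8° → track 265.1°, groundspeed 100.2 kt
Leg 2: heading 52.7°; drift -6.5° → track 46.2°, groundspeed 96.8 kt
Leg 3: heading 341.9°; drift -1.6° → track 340.3°, groundspeed 106.0 kt

Leg 1: track=265.1°, groundspeed=100.2 kt
Leg 2: track=46.2°, groundspeed=96.8 kt
Leg 3: track=340.3°, groundspeed=106.0 kt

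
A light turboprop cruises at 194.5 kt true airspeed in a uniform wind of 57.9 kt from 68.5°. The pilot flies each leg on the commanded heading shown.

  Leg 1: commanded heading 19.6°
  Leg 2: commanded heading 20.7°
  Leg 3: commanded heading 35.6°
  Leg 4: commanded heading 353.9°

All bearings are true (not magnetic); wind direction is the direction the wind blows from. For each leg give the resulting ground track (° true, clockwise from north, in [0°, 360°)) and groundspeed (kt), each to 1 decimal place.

Leg 1: track=4.0°, groundspeed=162.4 kt
Leg 2: track=5.3°, groundspeed=161.4 kt
Leg 3: track=23.4°, groundspeed=149.2 kt
Leg 4: track=336.6°, groundspeed=187.6 kt

Leg 1: heading 19.6°; drift -15.6° → track 4.0°, groundspeed 162.4 kt
Leg 2: heading 20.7°; drift -15.4° → track 5.3°, groundspeed 161.4 kt
Leg 3: heading 35.6°; drift -12.2° → track 23.4°, groundspeed 149.2 kt
Leg 4: heading 353.9°; drift -17.3° → track 336.6°, groundspeed 187.6 kt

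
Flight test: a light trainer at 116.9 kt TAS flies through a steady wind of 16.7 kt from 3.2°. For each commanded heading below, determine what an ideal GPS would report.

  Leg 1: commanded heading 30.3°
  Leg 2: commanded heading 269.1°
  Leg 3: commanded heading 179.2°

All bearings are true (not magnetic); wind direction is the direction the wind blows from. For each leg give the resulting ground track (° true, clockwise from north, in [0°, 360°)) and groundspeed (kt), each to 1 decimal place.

Leg 1: heading 30.3°; drift +4.3° → track 34.6°, groundspeed 102.3 kt
Leg 2: heading 269.1°; drift -8.0° → track 261.1°, groundspeed 119.3 kt
Leg 3: heading 179.2°; drift +0.5° → track 179.7°, groundspeed 133.6 kt

Leg 1: track=34.6°, groundspeed=102.3 kt
Leg 2: track=261.1°, groundspeed=119.3 kt
Leg 3: track=179.7°, groundspeed=133.6 kt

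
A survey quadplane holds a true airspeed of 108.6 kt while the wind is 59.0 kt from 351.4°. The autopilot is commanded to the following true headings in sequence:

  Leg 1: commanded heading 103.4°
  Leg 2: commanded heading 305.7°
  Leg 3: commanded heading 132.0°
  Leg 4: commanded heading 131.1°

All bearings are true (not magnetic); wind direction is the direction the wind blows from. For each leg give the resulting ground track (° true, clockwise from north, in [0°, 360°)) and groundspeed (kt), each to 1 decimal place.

Leg 1: heading 103.4°; drift +22.7° → track 126.1°, groundspeed 141.7 kt
Leg 2: heading 305.7°; drift -32.1° → track 273.6°, groundspeed 79.5 kt
Leg 3: heading 132.0°; drift +13.7° → track 145.7°, groundspeed 158.7 kt
Leg 4: heading 131.1°; drift +14.0° → track 145.1°, groundspeed 158.3 kt

Leg 1: track=126.1°, groundspeed=141.7 kt
Leg 2: track=273.6°, groundspeed=79.5 kt
Leg 3: track=145.7°, groundspeed=158.7 kt
Leg 4: track=145.1°, groundspeed=158.3 kt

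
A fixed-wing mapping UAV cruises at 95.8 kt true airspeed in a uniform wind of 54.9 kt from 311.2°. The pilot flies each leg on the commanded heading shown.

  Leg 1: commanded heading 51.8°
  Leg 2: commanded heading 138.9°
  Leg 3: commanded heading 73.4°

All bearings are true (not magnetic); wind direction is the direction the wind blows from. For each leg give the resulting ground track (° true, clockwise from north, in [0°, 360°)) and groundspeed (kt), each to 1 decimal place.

Leg 1: track=78.8°, groundspeed=118.9 kt
Leg 2: track=136.1°, groundspeed=150.4 kt
Leg 3: track=93.8°, groundspeed=133.4 kt

Leg 1: heading 51.8°; drift +27.0° → track 78.8°, groundspeed 118.9 kt
Leg 2: heading 138.9°; drift -2.8° → track 136.1°, groundspeed 150.4 kt
Leg 3: heading 73.4°; drift +20.4° → track 93.8°, groundspeed 133.4 kt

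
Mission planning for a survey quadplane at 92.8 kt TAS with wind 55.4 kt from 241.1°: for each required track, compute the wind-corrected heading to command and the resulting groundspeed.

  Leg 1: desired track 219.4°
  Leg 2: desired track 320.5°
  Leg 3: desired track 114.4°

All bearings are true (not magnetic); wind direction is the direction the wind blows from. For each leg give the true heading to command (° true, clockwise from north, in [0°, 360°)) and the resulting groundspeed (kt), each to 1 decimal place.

Leg 1: heading=232.2°, groundspeed=39.0 kt
Leg 2: heading=284.6°, groundspeed=65.0 kt
Leg 3: heading=143.0°, groundspeed=114.6 kt

Leg 1: desired track 219.4°; wind correction +12.8° → command heading 232.2°, groundspeed 39.0 kt
Leg 2: desired track 320.5°; wind correction -35.9° → command heading 284.6°, groundspeed 65.0 kt
Leg 3: desired track 114.4°; wind correction +28.6° → command heading 143.0°, groundspeed 114.6 kt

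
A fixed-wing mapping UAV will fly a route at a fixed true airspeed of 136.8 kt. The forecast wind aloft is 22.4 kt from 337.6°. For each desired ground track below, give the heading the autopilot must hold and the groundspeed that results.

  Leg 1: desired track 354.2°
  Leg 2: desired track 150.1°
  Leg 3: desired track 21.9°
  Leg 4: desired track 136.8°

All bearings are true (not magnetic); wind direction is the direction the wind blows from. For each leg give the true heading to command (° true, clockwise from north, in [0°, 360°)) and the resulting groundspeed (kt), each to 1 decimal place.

Leg 1: desired track 354.2°; wind correction -2.7° → command heading 351.5°, groundspeed 115.2 kt
Leg 2: desired track 150.1°; wind correction -1.2° → command heading 148.9°, groundspeed 159.0 kt
Leg 3: desired track 21.9°; wind correction -6.6° → command heading 15.3°, groundspeed 119.9 kt
Leg 4: desired track 136.8°; wind correction -3.3° → command heading 133.5°, groundspeed 157.5 kt

Leg 1: heading=351.5°, groundspeed=115.2 kt
Leg 2: heading=148.9°, groundspeed=159.0 kt
Leg 3: heading=15.3°, groundspeed=119.9 kt
Leg 4: heading=133.5°, groundspeed=157.5 kt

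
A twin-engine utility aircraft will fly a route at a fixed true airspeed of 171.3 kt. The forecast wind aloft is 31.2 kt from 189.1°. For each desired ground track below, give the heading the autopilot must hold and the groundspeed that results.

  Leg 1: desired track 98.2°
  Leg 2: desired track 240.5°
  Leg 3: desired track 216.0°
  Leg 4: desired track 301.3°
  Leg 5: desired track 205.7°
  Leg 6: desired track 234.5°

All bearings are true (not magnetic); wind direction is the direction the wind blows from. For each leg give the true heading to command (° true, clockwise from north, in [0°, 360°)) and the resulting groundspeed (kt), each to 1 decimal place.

Leg 1: desired track 98.2°; wind correction +10.5° → command heading 108.7°, groundspeed 168.9 kt
Leg 2: desired track 240.5°; wind correction -8.2° → command heading 232.3°, groundspeed 150.1 kt
Leg 3: desired track 216.0°; wind correction -4.7° → command heading 211.3°, groundspeed 142.9 kt
Leg 4: desired track 301.3°; wind correction -9.7° → command heading 291.6°, groundspeed 180.6 kt
Leg 5: desired track 205.7°; wind correction -3.0° → command heading 202.7°, groundspeed 141.2 kt
Leg 6: desired track 234.5°; wind correction -7.5° → command heading 227.0°, groundspeed 147.9 kt

Leg 1: heading=108.7°, groundspeed=168.9 kt
Leg 2: heading=232.3°, groundspeed=150.1 kt
Leg 3: heading=211.3°, groundspeed=142.9 kt
Leg 4: heading=291.6°, groundspeed=180.6 kt
Leg 5: heading=202.7°, groundspeed=141.2 kt
Leg 6: heading=227.0°, groundspeed=147.9 kt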